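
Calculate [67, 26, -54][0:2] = [67, 26]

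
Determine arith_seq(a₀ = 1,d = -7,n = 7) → a_0 = 1 + 0*-7 = 1
a_1 = 1 + 1*-7 = -6
a_2 = 1 + 2*-7 = -13
...
= [1, -6, -13, -20, -27, -34, -41]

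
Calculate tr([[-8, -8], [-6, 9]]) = diagonal: (-8) + 9
= 1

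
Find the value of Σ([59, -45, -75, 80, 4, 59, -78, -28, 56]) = 59 + (-45) + (-75) + 80 + 4 + 59 + (-78) + (-28) + 56
= 32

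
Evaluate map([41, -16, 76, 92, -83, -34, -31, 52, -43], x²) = (41)²=1681, (-16)²=256, (76)²=5776, (92)²=8464, (-83)²=6889, (-34)²=1156, (-31)²=961, (52)²=2704, (-43)²=1849
= [1681, 256, 5776, 8464, 6889, 1156, 961, 2704, 1849]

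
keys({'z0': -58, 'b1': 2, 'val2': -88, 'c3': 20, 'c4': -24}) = ['z0', 'b1', 'val2', 'c3', 'c4']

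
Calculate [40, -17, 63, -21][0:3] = [40, -17, 63]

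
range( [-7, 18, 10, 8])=25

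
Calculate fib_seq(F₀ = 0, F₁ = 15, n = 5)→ F_2 = F_1 + F_0 = 15
F_3 = F_2 + F_1 = 30
F_4 = F_3 + F_2 = 45
= [0, 15, 15, 30, 45]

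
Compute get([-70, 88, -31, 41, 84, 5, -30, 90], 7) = 90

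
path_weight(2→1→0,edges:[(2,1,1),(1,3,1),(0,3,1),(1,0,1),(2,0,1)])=w(2→1)=1 + w(1→0)=1
= 2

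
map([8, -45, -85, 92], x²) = (8)²=64, (-45)²=2025, (-85)²=7225, (92)²=8464
= [64, 2025, 7225, 8464]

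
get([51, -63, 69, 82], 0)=51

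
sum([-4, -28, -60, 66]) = -26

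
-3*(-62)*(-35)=-6510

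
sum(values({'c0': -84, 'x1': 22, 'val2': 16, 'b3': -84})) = -130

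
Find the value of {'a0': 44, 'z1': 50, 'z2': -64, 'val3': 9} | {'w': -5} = {'a0': 44, 'z1': 50, 'z2': -64, 'val3': 9, 'w': -5}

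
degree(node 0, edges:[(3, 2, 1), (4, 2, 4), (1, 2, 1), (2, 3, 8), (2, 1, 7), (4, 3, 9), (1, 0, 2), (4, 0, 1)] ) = 2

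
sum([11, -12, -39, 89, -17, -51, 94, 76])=11 + (-12) + (-39) + 89 + (-17) + (-51) + 94 + 76
= 151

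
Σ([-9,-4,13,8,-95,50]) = (-9) + (-4) + 13 + 8 + (-95) + 50
= -37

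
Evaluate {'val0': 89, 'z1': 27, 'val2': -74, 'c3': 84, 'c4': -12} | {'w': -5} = {'val0': 89, 'z1': 27, 'val2': -74, 'c3': 84, 'c4': -12, 'w': -5}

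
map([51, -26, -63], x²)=[2601, 676, 3969]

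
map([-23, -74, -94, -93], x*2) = -23*2=-46, -74*2=-148, -94*2=-188, -93*2=-186
= [-46, -148, -188, -186]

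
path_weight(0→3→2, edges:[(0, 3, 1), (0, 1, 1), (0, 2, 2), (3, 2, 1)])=w(0→3)=1 + w(3→2)=1
= 2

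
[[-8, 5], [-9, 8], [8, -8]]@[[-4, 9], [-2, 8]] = C[0][0] = (-8)*(-4) + (5)*(-2) = 22
C[0][1] = (-8)*(9) + (5)*(8) = -32
C[1][0] = (-9)*(-4) + (8)*(-2) = 20
C[1][1] = (-9)*(9) + (8)*(8) = -17
C[2][0] = (8)*(-4) + (-8)*(-2) = -16
C[2][1] = (8)*(9) + (-8)*(8) = 8
= [[22, -32], [20, -17], [-16, 8]]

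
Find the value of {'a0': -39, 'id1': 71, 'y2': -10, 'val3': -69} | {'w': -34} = {'a0': -39, 'id1': 71, 'y2': -10, 'val3': -69, 'w': -34}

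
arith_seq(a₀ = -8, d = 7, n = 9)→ a_0 = -8 + 0*7 = -8
a_1 = -8 + 1*7 = -1
a_2 = -8 + 2*7 = 6
...
= [-8, -1, 6, 13, 20, 27, 34, 41, 48]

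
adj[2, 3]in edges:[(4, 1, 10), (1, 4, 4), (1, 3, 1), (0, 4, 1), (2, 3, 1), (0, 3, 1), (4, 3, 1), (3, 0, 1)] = 1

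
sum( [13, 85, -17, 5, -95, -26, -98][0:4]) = slice → [13, 85, -17, 5]
13 + 85 + (-17) + 5
= 86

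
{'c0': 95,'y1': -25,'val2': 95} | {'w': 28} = {'c0': 95, 'y1': -25, 'val2': 95, 'w': 28}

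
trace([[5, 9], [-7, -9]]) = -4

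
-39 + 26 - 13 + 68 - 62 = -20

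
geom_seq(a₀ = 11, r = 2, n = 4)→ a_0 = 11*2^0 = 11
a_1 = 11*2^1 = 22
a_2 = 11*2^2 = 44
...
= [11, 22, 44, 88]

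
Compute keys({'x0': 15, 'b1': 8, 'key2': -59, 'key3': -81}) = ['x0', 'b1', 'key2', 'key3']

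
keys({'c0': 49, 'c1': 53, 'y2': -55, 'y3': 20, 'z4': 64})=['c0', 'c1', 'y2', 'y3', 'z4']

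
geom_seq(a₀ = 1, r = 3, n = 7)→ [1, 3, 9, 27, 81, 243, 729]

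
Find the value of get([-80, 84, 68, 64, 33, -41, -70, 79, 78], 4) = 33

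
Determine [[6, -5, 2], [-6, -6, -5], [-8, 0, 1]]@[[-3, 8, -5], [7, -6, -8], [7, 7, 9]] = [[-39, 92, 28], [-59, -47, 33], [31, -57, 49]]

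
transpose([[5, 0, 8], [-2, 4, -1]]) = [[5, -2], [0, 4], [8, -1]]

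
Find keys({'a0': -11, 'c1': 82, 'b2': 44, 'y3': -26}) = ['a0', 'c1', 'b2', 'y3']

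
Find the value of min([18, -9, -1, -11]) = -11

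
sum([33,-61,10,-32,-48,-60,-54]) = 33 + (-61) + 10 + (-32) + (-48) + (-60) + (-54)
= -212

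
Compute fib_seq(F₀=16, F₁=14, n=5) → F_2 = F_1 + F_0 = 30
F_3 = F_2 + F_1 = 44
F_4 = F_3 + F_2 = 74
= [16, 14, 30, 44, 74]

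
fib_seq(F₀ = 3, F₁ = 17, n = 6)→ [3, 17, 20, 37, 57, 94]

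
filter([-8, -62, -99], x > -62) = [-8]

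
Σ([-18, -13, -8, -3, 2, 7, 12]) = (-18) + (-13) + (-8) + (-3) + 2 + 7 + 12
= -21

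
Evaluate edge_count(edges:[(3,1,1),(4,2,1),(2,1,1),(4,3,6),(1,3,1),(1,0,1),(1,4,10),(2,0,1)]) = 8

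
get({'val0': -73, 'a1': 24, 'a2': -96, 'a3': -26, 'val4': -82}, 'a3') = -26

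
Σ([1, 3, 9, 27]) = 40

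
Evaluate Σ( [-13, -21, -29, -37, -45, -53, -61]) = (-13) + (-21) + (-29) + (-37) + (-45) + (-53) + (-61)
= -259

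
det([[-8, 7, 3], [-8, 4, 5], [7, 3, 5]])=(1)*(-8)*det([[4, 5], [3, 5]]) + (-1)*(7)*det([[-8, 5], [7, 5]]) + (1)*(3)*det([[-8, 4], [7, 3]])
= -40 + 525 + -156
= 329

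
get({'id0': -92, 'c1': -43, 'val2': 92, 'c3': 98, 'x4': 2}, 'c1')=-43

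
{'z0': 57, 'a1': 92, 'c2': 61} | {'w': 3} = {'z0': 57, 'a1': 92, 'c2': 61, 'w': 3}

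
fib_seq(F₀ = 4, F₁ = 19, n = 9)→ [4, 19, 23, 42, 65, 107, 172, 279, 451]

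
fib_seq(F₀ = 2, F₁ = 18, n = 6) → F_2 = F_1 + F_0 = 20
F_3 = F_2 + F_1 = 38
F_4 = F_3 + F_2 = 58
...
= [2, 18, 20, 38, 58, 96]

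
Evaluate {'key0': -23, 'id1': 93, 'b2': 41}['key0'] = -23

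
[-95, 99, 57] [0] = -95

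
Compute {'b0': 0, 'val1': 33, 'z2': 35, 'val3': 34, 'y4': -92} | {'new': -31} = {'b0': 0, 'val1': 33, 'z2': 35, 'val3': 34, 'y4': -92, 'new': -31}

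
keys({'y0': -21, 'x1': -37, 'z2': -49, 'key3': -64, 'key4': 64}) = ['y0', 'x1', 'z2', 'key3', 'key4']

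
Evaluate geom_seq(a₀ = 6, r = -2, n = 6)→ [6, -12, 24, -48, 96, -192]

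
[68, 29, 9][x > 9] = keep x where x > 9: 68✓, 29✓, 9✗
= [68, 29]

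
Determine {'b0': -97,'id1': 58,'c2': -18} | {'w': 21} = {'b0': -97, 'id1': 58, 'c2': -18, 'w': 21}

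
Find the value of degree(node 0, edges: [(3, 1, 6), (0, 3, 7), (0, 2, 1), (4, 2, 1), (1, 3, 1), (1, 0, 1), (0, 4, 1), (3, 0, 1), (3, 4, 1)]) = 5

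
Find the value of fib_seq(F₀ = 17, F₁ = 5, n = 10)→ [17, 5, 22, 27, 49, 76, 125, 201, 326, 527]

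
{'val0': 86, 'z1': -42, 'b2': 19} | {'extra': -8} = {'val0': 86, 'z1': -42, 'b2': 19, 'extra': -8}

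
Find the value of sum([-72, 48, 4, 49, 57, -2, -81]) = 3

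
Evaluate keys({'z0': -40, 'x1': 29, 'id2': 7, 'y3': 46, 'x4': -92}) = ['z0', 'x1', 'id2', 'y3', 'x4']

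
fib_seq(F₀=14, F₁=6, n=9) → [14, 6, 20, 26, 46, 72, 118, 190, 308]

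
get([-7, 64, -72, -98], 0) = -7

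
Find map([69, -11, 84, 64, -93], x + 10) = [79, -1, 94, 74, -83]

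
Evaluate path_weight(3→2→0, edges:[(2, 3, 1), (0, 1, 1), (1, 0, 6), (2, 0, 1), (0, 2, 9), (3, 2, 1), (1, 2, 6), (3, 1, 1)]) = 2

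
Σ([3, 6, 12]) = 3 + 6 + 12
= 21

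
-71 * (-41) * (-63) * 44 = -8069292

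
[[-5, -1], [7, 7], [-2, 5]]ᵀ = [[-5, 7, -2], [-1, 7, 5]]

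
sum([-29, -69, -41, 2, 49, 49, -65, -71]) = -175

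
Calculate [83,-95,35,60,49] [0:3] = [83, -95, 35]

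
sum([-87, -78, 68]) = -97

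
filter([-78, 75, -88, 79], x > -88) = keep x where x > -88: -78✓, 75✓, -88✗, 79✓
= [-78, 75, 79]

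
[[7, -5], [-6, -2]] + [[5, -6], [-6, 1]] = [[12, -11], [-12, -1]]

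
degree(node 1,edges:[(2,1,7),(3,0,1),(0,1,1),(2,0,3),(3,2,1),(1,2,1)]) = incident: (2,1), (0,1), (1,2)
= 3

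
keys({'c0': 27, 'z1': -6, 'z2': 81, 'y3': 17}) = ['c0', 'z1', 'z2', 'y3']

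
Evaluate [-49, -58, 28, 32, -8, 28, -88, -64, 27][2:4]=[28, 32]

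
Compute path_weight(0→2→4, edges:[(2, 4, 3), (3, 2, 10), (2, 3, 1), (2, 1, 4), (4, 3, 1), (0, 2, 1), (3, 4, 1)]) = w(0→2)=1 + w(2→4)=3
= 4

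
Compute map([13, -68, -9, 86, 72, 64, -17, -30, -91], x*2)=[26, -136, -18, 172, 144, 128, -34, -60, -182]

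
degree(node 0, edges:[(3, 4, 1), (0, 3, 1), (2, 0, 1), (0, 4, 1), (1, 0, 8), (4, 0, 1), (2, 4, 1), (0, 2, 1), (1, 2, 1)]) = incident: (0,3), (2,0), (0,4), (1,0), (4,0), (0,2)
= 6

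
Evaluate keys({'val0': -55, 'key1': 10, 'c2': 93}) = ['val0', 'key1', 'c2']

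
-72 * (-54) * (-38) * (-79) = 11671776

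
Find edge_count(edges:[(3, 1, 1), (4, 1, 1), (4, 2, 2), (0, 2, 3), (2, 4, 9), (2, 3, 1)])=6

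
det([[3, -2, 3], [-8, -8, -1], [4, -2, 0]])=(1)*(3)*det([[-8, -1], [-2, 0]]) + (-1)*(-2)*det([[-8, -1], [4, 0]]) + (1)*(3)*det([[-8, -8], [4, -2]])
= -6 + 8 + 144
= 146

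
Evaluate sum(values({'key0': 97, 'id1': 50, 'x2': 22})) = 97 + 50 + 22
= 169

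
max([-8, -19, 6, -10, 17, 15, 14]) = 17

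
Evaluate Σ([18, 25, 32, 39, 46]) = 160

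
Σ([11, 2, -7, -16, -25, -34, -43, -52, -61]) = 11 + 2 + (-7) + (-16) + (-25) + (-34) + (-43) + (-52) + (-61)
= -225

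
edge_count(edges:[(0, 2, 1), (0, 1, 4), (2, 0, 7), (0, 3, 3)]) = 4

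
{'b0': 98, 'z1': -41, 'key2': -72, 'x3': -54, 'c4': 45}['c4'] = 45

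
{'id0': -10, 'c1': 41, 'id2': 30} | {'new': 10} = {'id0': -10, 'c1': 41, 'id2': 30, 'new': 10}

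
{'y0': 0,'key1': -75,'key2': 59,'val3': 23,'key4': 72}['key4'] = 72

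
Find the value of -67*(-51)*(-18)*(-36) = 2214216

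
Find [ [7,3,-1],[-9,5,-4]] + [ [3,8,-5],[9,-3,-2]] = [[10, 11, -6], [0, 2, -6]]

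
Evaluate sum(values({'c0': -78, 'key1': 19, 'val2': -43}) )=(-78) + 19 + (-43)
= -102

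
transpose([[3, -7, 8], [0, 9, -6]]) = [[3, 0], [-7, 9], [8, -6]]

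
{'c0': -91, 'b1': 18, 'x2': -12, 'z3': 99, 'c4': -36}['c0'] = -91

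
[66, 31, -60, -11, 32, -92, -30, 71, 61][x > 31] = keep x where x > 31: 66✓, 31✗, -60✗, -11✗, 32✓, -92✗, -30✗, 71✓, 61✓
= [66, 32, 71, 61]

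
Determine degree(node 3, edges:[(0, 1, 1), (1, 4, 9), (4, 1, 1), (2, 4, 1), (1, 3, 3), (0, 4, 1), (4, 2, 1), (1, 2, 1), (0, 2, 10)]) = 1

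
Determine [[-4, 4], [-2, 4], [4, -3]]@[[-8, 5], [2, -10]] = C[0][0] = (-4)*(-8) + (4)*(2) = 40
C[0][1] = (-4)*(5) + (4)*(-10) = -60
C[1][0] = (-2)*(-8) + (4)*(2) = 24
C[1][1] = (-2)*(5) + (4)*(-10) = -50
C[2][0] = (4)*(-8) + (-3)*(2) = -38
C[2][1] = (4)*(5) + (-3)*(-10) = 50
= [[40, -60], [24, -50], [-38, 50]]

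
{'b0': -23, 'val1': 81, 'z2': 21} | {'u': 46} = {'b0': -23, 'val1': 81, 'z2': 21, 'u': 46}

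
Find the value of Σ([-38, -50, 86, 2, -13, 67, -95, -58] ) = (-38) + (-50) + 86 + 2 + (-13) + 67 + (-95) + (-58)
= -99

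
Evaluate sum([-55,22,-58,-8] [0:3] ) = -91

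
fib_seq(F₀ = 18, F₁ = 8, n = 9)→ [18, 8, 26, 34, 60, 94, 154, 248, 402]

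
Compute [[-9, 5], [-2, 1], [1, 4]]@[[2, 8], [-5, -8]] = C[0][0] = (-9)*(2) + (5)*(-5) = -43
C[0][1] = (-9)*(8) + (5)*(-8) = -112
C[1][0] = (-2)*(2) + (1)*(-5) = -9
C[1][1] = (-2)*(8) + (1)*(-8) = -24
C[2][0] = (1)*(2) + (4)*(-5) = -18
C[2][1] = (1)*(8) + (4)*(-8) = -24
= [[-43, -112], [-9, -24], [-18, -24]]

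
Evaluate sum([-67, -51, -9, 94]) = -33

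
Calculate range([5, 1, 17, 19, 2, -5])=24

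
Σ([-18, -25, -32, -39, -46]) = -160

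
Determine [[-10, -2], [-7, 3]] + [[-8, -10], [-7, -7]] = [[-18, -12], [-14, -4]]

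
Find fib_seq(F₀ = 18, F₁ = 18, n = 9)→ [18, 18, 36, 54, 90, 144, 234, 378, 612]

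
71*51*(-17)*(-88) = 5417016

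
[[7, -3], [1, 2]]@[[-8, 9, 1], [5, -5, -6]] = [[-71, 78, 25], [2, -1, -11]]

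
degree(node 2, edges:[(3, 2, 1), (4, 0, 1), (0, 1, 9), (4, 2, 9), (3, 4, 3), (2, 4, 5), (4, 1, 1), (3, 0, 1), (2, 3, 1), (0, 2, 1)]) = 5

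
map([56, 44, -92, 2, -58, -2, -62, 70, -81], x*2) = [112, 88, -184, 4, -116, -4, -124, 140, -162]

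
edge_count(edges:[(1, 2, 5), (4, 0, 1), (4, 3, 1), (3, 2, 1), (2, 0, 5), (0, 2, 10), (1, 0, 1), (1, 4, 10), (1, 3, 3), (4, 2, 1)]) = 10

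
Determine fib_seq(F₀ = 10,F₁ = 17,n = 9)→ [10, 17, 27, 44, 71, 115, 186, 301, 487]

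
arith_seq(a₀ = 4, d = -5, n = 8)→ [4, -1, -6, -11, -16, -21, -26, -31]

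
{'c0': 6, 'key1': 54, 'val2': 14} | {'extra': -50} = {'c0': 6, 'key1': 54, 'val2': 14, 'extra': -50}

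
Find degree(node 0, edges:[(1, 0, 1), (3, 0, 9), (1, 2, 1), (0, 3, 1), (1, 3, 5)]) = 3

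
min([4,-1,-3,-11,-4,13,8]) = -11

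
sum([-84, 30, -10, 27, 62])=(-84) + 30 + (-10) + 27 + 62
= 25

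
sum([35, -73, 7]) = 35 + (-73) + 7
= -31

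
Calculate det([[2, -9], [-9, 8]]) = (2)*(8) - (-9)*(-9)
= -65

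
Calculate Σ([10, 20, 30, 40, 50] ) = 10 + 20 + 30 + 40 + 50
= 150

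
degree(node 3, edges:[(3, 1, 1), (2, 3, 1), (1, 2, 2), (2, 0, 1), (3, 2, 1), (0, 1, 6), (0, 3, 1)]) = 4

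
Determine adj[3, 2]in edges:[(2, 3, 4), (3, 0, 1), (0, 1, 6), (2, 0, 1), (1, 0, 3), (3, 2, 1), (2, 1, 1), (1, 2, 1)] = 1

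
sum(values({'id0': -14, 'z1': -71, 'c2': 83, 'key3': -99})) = (-14) + (-71) + 83 + (-99)
= -101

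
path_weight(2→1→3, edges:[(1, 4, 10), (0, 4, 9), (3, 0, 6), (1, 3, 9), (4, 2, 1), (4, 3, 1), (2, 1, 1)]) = 10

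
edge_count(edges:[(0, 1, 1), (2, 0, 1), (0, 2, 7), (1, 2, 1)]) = 4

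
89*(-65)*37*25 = -5351125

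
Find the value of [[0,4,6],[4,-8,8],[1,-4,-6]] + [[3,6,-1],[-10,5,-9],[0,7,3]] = [[3, 10, 5], [-6, -3, -1], [1, 3, -3]]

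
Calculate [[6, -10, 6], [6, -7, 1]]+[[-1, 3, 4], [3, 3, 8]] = [[5, -7, 10], [9, -4, 9]]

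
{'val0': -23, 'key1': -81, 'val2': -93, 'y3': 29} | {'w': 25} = {'val0': -23, 'key1': -81, 'val2': -93, 'y3': 29, 'w': 25}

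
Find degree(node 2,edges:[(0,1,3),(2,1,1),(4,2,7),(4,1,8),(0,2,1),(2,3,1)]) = 4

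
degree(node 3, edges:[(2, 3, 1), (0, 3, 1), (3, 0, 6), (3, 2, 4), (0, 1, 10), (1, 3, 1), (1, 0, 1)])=5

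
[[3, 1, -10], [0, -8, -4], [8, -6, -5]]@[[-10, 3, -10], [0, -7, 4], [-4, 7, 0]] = [[10, -68, -26], [16, 28, -32], [-60, 31, -104]]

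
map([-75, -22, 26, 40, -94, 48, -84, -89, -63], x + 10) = -75+10=-65, -22+10=-12, 26+10=36, 40+10=50, -94+10=-84, 48+10=58, -84+10=-74, -89+10=-79, -63+10=-53
= [-65, -12, 36, 50, -84, 58, -74, -79, -53]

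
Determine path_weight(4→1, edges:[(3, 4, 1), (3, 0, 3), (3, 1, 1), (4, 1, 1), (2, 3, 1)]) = w(4→1)=1
= 1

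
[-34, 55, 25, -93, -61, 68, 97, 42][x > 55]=[68, 97]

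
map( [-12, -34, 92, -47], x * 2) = [-24, -68, 184, -94]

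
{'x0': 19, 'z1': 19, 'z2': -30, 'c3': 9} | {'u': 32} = {'x0': 19, 'z1': 19, 'z2': -30, 'c3': 9, 'u': 32}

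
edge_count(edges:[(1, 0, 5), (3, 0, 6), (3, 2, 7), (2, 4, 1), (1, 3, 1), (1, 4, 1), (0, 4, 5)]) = 7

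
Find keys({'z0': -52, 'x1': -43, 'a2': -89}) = ['z0', 'x1', 'a2']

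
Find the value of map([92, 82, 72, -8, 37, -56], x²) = [8464, 6724, 5184, 64, 1369, 3136]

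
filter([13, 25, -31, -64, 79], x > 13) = keep x where x > 13: 13✗, 25✓, -31✗, -64✗, 79✓
= [25, 79]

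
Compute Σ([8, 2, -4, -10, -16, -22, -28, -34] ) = 8 + 2 + (-4) + (-10) + (-16) + (-22) + (-28) + (-34)
= -104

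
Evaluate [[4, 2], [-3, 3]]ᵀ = [[4, -3], [2, 3]]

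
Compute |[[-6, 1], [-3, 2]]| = -9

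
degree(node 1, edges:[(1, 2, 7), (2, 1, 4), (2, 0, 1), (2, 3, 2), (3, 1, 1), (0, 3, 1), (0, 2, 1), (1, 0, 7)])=incident: (1,2), (2,1), (3,1), (1,0)
= 4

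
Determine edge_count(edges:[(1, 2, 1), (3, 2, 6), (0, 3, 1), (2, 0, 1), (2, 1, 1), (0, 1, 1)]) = 6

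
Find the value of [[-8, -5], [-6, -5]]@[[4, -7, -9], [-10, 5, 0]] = [[18, 31, 72], [26, 17, 54]]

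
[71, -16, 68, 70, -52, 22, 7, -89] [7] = -89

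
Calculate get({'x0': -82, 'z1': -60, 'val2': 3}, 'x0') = -82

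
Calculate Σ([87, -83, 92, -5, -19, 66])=87 + (-83) + 92 + (-5) + (-19) + 66
= 138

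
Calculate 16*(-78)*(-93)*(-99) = -11490336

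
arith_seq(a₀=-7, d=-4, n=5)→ [-7, -11, -15, -19, -23]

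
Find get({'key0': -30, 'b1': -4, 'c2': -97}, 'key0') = -30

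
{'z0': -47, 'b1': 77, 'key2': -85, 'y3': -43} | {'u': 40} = {'z0': -47, 'b1': 77, 'key2': -85, 'y3': -43, 'u': 40}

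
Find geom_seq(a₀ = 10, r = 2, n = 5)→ a_0 = 10*2^0 = 10
a_1 = 10*2^1 = 20
a_2 = 10*2^2 = 40
...
= [10, 20, 40, 80, 160]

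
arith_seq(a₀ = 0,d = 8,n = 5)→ [0, 8, 16, 24, 32]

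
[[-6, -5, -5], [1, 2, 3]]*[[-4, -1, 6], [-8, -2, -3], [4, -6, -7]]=C[0][0] = (-6)*(-4) + (-5)*(-8) + (-5)*(4) = 44
C[0][1] = (-6)*(-1) + (-5)*(-2) + (-5)*(-6) = 46
C[0][2] = (-6)*(6) + (-5)*(-3) + (-5)*(-7) = 14
C[1][0] = (1)*(-4) + (2)*(-8) + (3)*(4) = -8
C[1][1] = (1)*(-1) + (2)*(-2) + (3)*(-6) = -23
C[1][2] = (1)*(6) + (2)*(-3) + (3)*(-7) = -21
= [[44, 46, 14], [-8, -23, -21]]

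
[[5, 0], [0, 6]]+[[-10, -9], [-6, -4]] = [[-5, -9], [-6, 2]]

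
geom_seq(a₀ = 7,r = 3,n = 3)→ [7, 21, 63]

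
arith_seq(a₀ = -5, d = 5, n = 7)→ a_0 = -5 + 0*5 = -5
a_1 = -5 + 1*5 = 0
a_2 = -5 + 2*5 = 5
...
= [-5, 0, 5, 10, 15, 20, 25]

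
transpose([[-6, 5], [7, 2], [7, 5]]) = [[-6, 7, 7], [5, 2, 5]]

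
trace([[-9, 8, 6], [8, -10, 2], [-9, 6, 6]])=-13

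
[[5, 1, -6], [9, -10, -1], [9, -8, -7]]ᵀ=[[5, 9, 9], [1, -10, -8], [-6, -1, -7]]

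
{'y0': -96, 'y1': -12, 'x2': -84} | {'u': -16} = {'y0': -96, 'y1': -12, 'x2': -84, 'u': -16}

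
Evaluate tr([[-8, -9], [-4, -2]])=diagonal: (-8) + (-2)
= -10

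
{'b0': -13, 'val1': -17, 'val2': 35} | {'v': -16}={'b0': -13, 'val1': -17, 'val2': 35, 'v': -16}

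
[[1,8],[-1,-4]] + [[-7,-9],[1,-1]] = [[-6, -1], [0, -5]]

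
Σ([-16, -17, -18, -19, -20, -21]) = -111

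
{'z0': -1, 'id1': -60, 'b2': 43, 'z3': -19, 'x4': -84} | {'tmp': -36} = {'z0': -1, 'id1': -60, 'b2': 43, 'z3': -19, 'x4': -84, 'tmp': -36}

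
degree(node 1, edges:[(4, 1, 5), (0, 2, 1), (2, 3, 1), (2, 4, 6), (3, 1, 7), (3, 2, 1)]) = 2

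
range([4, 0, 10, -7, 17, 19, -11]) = 30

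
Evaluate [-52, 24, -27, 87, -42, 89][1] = 24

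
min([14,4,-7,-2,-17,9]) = -17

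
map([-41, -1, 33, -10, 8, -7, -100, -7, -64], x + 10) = -41+10=-31, -1+10=9, 33+10=43, -10+10=0, 8+10=18, -7+10=3, -100+10=-90, -7+10=3, -64+10=-54
= [-31, 9, 43, 0, 18, 3, -90, 3, -54]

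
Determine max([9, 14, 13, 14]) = 14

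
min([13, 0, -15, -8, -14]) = -15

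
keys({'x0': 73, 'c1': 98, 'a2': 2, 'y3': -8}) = ['x0', 'c1', 'a2', 'y3']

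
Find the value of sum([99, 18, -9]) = 99 + 18 + (-9)
= 108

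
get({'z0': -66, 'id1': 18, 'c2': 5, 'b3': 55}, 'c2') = 5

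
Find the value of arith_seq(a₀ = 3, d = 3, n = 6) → [3, 6, 9, 12, 15, 18]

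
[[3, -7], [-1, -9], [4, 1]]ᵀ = [[3, -1, 4], [-7, -9, 1]]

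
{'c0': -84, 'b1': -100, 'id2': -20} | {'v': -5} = {'c0': -84, 'b1': -100, 'id2': -20, 'v': -5}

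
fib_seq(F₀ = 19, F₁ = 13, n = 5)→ F_2 = F_1 + F_0 = 32
F_3 = F_2 + F_1 = 45
F_4 = F_3 + F_2 = 77
= [19, 13, 32, 45, 77]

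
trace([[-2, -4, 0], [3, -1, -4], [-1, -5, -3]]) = -6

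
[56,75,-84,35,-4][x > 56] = [75]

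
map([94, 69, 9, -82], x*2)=[188, 138, 18, -164]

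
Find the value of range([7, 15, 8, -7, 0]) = 22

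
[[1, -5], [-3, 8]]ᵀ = [[1, -3], [-5, 8]]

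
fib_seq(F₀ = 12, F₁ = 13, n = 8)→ [12, 13, 25, 38, 63, 101, 164, 265]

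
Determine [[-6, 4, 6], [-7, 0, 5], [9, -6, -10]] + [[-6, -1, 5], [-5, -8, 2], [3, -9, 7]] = [[-12, 3, 11], [-12, -8, 7], [12, -15, -3]]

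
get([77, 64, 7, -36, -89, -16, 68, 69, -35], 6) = 68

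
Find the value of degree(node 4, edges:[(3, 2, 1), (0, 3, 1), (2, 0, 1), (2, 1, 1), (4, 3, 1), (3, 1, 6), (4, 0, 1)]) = 2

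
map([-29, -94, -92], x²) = (-29)²=841, (-94)²=8836, (-92)²=8464
= [841, 8836, 8464]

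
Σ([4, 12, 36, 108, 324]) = 484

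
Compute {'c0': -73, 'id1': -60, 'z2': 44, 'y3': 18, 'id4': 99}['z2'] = 44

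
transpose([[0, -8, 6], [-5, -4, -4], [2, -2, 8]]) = [[0, -5, 2], [-8, -4, -2], [6, -4, 8]]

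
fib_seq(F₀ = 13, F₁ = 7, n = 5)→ [13, 7, 20, 27, 47]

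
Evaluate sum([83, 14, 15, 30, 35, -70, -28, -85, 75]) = 83 + 14 + 15 + 30 + 35 + (-70) + (-28) + (-85) + 75
= 69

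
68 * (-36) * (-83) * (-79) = -16051536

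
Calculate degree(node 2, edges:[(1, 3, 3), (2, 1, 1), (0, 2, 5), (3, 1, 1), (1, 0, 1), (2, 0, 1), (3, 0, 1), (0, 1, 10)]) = incident: (2,1), (0,2), (2,0)
= 3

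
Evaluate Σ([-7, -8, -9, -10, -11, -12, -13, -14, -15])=-99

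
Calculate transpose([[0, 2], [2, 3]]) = [[0, 2], [2, 3]]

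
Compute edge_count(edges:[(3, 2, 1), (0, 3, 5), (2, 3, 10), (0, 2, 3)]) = 4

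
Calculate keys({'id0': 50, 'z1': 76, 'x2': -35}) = ['id0', 'z1', 'x2']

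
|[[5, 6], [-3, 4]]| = (5)*(4) - (6)*(-3)
= 38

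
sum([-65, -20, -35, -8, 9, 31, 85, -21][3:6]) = 32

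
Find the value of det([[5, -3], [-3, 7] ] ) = 26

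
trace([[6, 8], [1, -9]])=-3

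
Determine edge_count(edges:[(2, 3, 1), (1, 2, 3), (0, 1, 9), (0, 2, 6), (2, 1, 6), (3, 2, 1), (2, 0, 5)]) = 7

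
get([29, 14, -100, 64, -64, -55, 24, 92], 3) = 64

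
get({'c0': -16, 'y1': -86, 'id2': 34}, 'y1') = -86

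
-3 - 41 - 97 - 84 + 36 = -189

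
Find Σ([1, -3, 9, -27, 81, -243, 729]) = 547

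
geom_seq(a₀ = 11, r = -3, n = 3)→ [11, -33, 99]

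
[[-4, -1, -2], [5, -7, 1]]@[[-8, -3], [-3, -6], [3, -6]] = C[0][0] = (-4)*(-8) + (-1)*(-3) + (-2)*(3) = 29
C[0][1] = (-4)*(-3) + (-1)*(-6) + (-2)*(-6) = 30
C[1][0] = (5)*(-8) + (-7)*(-3) + (1)*(3) = -16
C[1][1] = (5)*(-3) + (-7)*(-6) + (1)*(-6) = 21
= [[29, 30], [-16, 21]]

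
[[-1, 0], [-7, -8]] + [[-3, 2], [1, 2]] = [[-4, 2], [-6, -6]]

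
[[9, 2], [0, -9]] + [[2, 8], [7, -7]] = [[11, 10], [7, -16]]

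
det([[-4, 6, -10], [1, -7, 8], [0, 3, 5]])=(1)*(-4)*det([[-7, 8], [3, 5]]) + (-1)*(6)*det([[1, 8], [0, 5]]) + (1)*(-10)*det([[1, -7], [0, 3]])
= 236 + -30 + -30
= 176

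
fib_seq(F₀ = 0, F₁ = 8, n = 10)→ F_2 = F_1 + F_0 = 8
F_3 = F_2 + F_1 = 16
F_4 = F_3 + F_2 = 24
...
= [0, 8, 8, 16, 24, 40, 64, 104, 168, 272]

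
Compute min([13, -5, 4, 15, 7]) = -5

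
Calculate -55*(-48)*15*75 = 2970000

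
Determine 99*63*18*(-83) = -9318078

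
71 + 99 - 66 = 104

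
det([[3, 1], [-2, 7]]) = 23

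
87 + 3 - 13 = 77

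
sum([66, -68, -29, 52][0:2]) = -2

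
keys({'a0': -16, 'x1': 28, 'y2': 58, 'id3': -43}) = ['a0', 'x1', 'y2', 'id3']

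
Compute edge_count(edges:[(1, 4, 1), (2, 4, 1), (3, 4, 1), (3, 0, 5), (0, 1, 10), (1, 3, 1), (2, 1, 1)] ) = 7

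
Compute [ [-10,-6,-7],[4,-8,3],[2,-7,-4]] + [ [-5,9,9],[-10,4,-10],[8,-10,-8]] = [[-15, 3, 2], [-6, -4, -7], [10, -17, -12]]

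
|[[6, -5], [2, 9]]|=(6)*(9) - (-5)*(2)
= 64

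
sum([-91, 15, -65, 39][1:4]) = -11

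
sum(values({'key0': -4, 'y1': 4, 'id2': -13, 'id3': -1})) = (-4) + 4 + (-13) + (-1)
= -14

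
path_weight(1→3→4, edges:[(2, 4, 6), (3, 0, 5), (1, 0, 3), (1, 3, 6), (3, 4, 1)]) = 7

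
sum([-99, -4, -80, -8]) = -191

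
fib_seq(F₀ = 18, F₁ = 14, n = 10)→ [18, 14, 32, 46, 78, 124, 202, 326, 528, 854]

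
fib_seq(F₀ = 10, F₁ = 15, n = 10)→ [10, 15, 25, 40, 65, 105, 170, 275, 445, 720]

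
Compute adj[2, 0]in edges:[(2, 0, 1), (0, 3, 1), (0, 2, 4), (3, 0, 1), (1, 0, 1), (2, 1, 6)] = 1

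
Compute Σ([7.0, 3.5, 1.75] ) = 12.25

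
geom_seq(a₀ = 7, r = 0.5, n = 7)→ a_0 = 7*0.5^0 = 7.0
a_1 = 7*0.5^1 = 3.5
a_2 = 7*0.5^2 = 1.75
...
= [7.0, 3.5, 1.75, 0.875, 0.4375, 0.21875, 0.109375]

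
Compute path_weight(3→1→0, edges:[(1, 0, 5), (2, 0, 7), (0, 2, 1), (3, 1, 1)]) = w(3→1)=1 + w(1→0)=5
= 6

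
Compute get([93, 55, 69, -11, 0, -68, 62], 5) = -68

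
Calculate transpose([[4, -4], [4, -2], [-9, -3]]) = [[4, 4, -9], [-4, -2, -3]]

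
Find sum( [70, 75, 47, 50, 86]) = 70 + 75 + 47 + 50 + 86
= 328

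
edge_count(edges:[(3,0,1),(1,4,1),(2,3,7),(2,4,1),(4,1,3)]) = 5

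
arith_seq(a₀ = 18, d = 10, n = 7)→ a_0 = 18 + 0*10 = 18
a_1 = 18 + 1*10 = 28
a_2 = 18 + 2*10 = 38
...
= [18, 28, 38, 48, 58, 68, 78]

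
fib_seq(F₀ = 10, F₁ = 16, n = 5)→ F_2 = F_1 + F_0 = 26
F_3 = F_2 + F_1 = 42
F_4 = F_3 + F_2 = 68
= [10, 16, 26, 42, 68]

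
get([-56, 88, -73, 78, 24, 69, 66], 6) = 66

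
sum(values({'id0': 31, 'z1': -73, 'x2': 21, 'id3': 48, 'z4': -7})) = 20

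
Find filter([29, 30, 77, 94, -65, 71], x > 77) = keep x where x > 77: 29✗, 30✗, 77✗, 94✓, -65✗, 71✗
= [94]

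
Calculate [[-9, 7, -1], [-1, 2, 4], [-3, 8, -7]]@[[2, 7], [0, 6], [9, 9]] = [[-27, -30], [34, 41], [-69, -36]]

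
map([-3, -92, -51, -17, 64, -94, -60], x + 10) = [7, -82, -41, -7, 74, -84, -50]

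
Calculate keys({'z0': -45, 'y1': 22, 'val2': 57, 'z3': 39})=['z0', 'y1', 'val2', 'z3']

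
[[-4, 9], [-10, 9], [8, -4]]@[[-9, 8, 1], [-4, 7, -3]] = C[0][0] = (-4)*(-9) + (9)*(-4) = 0
C[0][1] = (-4)*(8) + (9)*(7) = 31
C[0][2] = (-4)*(1) + (9)*(-3) = -31
C[1][0] = (-10)*(-9) + (9)*(-4) = 54
C[1][1] = (-10)*(8) + (9)*(7) = -17
C[1][2] = (-10)*(1) + (9)*(-3) = -37
... (3 more cells)
= [[0, 31, -31], [54, -17, -37], [-56, 36, 20]]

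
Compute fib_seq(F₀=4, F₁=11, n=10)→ [4, 11, 15, 26, 41, 67, 108, 175, 283, 458]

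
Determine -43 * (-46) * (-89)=-176042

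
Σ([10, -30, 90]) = 70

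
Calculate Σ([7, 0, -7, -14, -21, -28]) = -63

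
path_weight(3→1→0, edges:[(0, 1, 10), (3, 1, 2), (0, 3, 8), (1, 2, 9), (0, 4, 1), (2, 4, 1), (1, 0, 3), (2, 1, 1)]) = w(3→1)=2 + w(1→0)=3
= 5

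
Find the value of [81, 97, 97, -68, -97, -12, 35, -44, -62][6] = 35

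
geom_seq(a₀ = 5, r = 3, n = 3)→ a_0 = 5*3^0 = 5
a_1 = 5*3^1 = 15
a_2 = 5*3^2 = 45
= [5, 15, 45]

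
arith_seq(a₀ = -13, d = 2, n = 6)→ a_0 = -13 + 0*2 = -13
a_1 = -13 + 1*2 = -11
a_2 = -13 + 2*2 = -9
...
= [-13, -11, -9, -7, -5, -3]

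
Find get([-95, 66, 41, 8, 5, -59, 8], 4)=5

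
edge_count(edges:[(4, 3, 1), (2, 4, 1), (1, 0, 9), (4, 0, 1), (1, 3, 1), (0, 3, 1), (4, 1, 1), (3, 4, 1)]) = 8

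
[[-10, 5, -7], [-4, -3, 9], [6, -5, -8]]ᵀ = [[-10, -4, 6], [5, -3, -5], [-7, 9, -8]]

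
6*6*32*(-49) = -56448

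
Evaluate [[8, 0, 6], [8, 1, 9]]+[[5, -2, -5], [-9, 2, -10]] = [[13, -2, 1], [-1, 3, -1]]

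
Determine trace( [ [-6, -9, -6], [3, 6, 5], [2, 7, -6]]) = -6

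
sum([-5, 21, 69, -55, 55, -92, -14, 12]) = -9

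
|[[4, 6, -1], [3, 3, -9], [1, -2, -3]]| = -99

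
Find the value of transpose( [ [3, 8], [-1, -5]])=[[3, -1], [8, -5]]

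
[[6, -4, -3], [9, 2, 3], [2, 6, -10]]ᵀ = [[6, 9, 2], [-4, 2, 6], [-3, 3, -10]]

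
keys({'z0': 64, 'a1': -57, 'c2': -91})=['z0', 'a1', 'c2']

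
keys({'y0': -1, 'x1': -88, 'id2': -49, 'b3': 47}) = ['y0', 'x1', 'id2', 'b3']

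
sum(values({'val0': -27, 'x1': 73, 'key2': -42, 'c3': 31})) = 35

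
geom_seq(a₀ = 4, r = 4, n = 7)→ a_0 = 4*4^0 = 4
a_1 = 4*4^1 = 16
a_2 = 4*4^2 = 64
...
= [4, 16, 64, 256, 1024, 4096, 16384]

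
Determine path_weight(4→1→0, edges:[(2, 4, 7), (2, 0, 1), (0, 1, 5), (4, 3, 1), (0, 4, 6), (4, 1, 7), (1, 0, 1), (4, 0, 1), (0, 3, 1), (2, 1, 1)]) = w(4→1)=7 + w(1→0)=1
= 8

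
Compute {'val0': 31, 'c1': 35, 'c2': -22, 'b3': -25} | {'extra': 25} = {'val0': 31, 'c1': 35, 'c2': -22, 'b3': -25, 'extra': 25}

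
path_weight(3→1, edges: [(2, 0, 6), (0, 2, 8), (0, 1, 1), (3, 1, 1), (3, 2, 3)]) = 1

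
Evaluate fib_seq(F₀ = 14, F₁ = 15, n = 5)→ F_2 = F_1 + F_0 = 29
F_3 = F_2 + F_1 = 44
F_4 = F_3 + F_2 = 73
= [14, 15, 29, 44, 73]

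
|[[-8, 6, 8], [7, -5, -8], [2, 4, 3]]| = -54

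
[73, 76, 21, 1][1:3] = [76, 21]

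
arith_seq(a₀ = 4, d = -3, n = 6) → a_0 = 4 + 0*-3 = 4
a_1 = 4 + 1*-3 = 1
a_2 = 4 + 2*-3 = -2
...
= [4, 1, -2, -5, -8, -11]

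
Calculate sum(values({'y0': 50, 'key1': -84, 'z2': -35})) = -69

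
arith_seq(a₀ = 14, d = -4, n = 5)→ a_0 = 14 + 0*-4 = 14
a_1 = 14 + 1*-4 = 10
a_2 = 14 + 2*-4 = 6
...
= [14, 10, 6, 2, -2]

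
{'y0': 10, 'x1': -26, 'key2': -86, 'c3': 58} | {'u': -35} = {'y0': 10, 'x1': -26, 'key2': -86, 'c3': 58, 'u': -35}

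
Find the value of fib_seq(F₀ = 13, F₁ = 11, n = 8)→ [13, 11, 24, 35, 59, 94, 153, 247]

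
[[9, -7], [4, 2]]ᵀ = [[9, 4], [-7, 2]]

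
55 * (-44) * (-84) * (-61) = -12400080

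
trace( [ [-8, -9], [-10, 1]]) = diagonal: (-8) + 1
= -7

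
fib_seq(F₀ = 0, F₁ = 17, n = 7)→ F_2 = F_1 + F_0 = 17
F_3 = F_2 + F_1 = 34
F_4 = F_3 + F_2 = 51
...
= [0, 17, 17, 34, 51, 85, 136]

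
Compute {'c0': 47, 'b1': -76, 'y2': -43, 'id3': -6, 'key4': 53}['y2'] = -43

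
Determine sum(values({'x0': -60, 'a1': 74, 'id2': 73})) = (-60) + 74 + 73
= 87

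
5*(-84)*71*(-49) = 1461180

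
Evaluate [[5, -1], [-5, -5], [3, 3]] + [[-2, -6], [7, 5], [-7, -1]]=[[3, -7], [2, 0], [-4, 2]]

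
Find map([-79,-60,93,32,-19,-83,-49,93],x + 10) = [-69, -50, 103, 42, -9, -73, -39, 103]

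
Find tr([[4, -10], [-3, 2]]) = 6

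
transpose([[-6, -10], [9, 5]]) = [[-6, 9], [-10, 5]]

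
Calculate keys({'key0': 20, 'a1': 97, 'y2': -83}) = ['key0', 'a1', 'y2']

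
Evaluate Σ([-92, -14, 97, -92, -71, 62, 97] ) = (-92) + (-14) + 97 + (-92) + (-71) + 62 + 97
= -13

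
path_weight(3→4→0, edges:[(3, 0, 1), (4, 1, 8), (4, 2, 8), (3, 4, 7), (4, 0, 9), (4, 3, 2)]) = 16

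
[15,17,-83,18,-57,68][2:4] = [-83, 18]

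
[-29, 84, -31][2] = -31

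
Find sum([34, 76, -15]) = 34 + 76 + (-15)
= 95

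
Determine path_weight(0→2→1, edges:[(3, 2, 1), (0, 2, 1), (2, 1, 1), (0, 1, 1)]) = 2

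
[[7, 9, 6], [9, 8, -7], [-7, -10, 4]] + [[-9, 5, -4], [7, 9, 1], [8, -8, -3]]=[[-2, 14, 2], [16, 17, -6], [1, -18, 1]]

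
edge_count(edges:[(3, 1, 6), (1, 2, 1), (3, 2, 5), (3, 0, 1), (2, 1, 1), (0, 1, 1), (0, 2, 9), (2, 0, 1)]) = 8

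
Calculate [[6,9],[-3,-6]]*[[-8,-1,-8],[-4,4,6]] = [[-84, 30, 6], [48, -21, -12]]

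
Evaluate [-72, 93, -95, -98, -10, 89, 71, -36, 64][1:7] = [93, -95, -98, -10, 89, 71]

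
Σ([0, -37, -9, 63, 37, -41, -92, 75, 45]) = 0 + (-37) + (-9) + 63 + 37 + (-41) + (-92) + 75 + 45
= 41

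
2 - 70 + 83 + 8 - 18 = 5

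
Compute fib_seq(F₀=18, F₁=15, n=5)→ F_2 = F_1 + F_0 = 33
F_3 = F_2 + F_1 = 48
F_4 = F_3 + F_2 = 81
= [18, 15, 33, 48, 81]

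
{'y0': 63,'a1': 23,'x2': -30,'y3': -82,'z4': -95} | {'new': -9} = {'y0': 63, 'a1': 23, 'x2': -30, 'y3': -82, 'z4': -95, 'new': -9}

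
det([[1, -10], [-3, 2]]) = (1)*(2) - (-10)*(-3)
= -28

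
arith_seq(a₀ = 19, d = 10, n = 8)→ a_0 = 19 + 0*10 = 19
a_1 = 19 + 1*10 = 29
a_2 = 19 + 2*10 = 39
...
= [19, 29, 39, 49, 59, 69, 79, 89]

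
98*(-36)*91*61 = -19583928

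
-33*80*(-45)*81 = 9622800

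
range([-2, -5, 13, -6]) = 19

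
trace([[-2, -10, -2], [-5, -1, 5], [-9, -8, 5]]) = 2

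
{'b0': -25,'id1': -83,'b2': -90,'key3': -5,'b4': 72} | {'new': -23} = {'b0': -25, 'id1': -83, 'b2': -90, 'key3': -5, 'b4': 72, 'new': -23}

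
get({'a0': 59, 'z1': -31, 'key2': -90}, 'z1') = -31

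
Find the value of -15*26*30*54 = -631800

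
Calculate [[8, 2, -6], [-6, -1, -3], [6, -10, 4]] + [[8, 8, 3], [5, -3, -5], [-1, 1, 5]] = [[16, 10, -3], [-1, -4, -8], [5, -9, 9]]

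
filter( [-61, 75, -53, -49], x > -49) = [75]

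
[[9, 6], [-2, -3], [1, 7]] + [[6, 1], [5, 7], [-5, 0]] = [[15, 7], [3, 4], [-4, 7]]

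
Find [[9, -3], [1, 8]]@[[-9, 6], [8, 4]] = [[-105, 42], [55, 38]]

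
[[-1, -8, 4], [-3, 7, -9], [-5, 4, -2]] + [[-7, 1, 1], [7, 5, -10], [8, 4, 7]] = [[-8, -7, 5], [4, 12, -19], [3, 8, 5]]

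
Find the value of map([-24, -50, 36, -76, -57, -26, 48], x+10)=-24+10=-14, -50+10=-40, 36+10=46, -76+10=-66, -57+10=-47, -26+10=-16, 48+10=58
= [-14, -40, 46, -66, -47, -16, 58]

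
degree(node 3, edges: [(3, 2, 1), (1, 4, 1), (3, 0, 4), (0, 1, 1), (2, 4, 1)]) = 2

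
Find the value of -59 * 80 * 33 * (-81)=12616560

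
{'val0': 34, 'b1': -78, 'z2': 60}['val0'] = 34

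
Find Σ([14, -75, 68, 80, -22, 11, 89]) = 165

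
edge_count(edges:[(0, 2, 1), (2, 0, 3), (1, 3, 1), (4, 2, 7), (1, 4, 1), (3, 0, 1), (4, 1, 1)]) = 7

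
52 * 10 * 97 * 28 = 1412320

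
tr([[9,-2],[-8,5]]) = 14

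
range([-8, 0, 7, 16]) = 24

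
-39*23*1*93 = -83421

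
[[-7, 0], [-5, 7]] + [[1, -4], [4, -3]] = [[-6, -4], [-1, 4]]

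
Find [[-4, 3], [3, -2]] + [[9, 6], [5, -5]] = [[5, 9], [8, -7]]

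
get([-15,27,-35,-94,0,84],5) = 84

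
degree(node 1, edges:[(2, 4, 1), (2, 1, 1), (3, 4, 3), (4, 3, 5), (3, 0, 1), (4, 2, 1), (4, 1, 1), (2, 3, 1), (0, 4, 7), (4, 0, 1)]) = incident: (2,1), (4,1)
= 2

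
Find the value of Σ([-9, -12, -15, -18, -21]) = -75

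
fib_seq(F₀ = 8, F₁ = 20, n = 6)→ [8, 20, 28, 48, 76, 124]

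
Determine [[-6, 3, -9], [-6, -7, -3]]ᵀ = [[-6, -6], [3, -7], [-9, -3]]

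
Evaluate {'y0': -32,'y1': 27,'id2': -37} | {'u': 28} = {'y0': -32, 'y1': 27, 'id2': -37, 'u': 28}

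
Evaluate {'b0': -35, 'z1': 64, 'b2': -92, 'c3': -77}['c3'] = -77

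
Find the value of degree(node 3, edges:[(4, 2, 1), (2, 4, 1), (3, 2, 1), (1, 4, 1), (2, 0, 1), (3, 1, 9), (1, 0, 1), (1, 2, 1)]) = 2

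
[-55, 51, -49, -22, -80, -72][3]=-22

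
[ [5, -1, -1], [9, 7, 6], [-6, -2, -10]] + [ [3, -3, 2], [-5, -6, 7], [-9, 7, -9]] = [[8, -4, 1], [4, 1, 13], [-15, 5, -19]]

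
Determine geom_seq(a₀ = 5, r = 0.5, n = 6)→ [5.0, 2.5, 1.25, 0.625, 0.3125, 0.15625]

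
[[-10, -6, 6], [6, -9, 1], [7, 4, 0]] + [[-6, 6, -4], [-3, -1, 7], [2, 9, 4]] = [[-16, 0, 2], [3, -10, 8], [9, 13, 4]]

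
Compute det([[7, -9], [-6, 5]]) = (7)*(5) - (-9)*(-6)
= -19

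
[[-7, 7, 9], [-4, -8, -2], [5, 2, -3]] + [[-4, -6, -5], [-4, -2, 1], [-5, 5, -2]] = [[-11, 1, 4], [-8, -10, -1], [0, 7, -5]]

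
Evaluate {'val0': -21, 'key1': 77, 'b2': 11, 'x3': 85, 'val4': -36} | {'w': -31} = {'val0': -21, 'key1': 77, 'b2': 11, 'x3': 85, 'val4': -36, 'w': -31}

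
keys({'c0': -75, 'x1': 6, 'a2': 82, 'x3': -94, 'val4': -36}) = ['c0', 'x1', 'a2', 'x3', 'val4']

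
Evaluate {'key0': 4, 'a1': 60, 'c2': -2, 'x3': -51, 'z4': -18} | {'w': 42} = {'key0': 4, 'a1': 60, 'c2': -2, 'x3': -51, 'z4': -18, 'w': 42}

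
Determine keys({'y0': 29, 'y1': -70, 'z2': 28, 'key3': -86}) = ['y0', 'y1', 'z2', 'key3']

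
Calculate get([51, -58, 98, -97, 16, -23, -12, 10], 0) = 51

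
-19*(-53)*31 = 31217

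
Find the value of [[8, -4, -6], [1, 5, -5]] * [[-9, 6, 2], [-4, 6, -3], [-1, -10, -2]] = [[-50, 84, 40], [-24, 86, -3]]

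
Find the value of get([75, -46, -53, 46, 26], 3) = 46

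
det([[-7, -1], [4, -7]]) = 53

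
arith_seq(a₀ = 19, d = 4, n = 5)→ a_0 = 19 + 0*4 = 19
a_1 = 19 + 1*4 = 23
a_2 = 19 + 2*4 = 27
...
= [19, 23, 27, 31, 35]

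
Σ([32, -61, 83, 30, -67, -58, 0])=-41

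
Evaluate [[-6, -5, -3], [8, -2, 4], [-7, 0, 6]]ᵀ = [[-6, 8, -7], [-5, -2, 0], [-3, 4, 6]]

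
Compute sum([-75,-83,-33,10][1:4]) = -106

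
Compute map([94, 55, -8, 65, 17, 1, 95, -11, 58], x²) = [8836, 3025, 64, 4225, 289, 1, 9025, 121, 3364]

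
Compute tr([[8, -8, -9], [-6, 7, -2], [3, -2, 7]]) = 22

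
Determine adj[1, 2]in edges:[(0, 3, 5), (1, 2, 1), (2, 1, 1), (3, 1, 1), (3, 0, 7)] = 1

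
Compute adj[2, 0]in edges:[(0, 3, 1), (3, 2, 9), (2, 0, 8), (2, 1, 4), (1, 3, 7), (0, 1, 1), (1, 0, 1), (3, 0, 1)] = 8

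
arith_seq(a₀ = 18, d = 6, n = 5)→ [18, 24, 30, 36, 42]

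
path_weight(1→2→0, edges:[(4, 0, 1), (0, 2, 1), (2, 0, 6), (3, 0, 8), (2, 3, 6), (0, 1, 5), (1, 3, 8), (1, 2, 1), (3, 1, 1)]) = 7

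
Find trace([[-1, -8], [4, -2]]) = diagonal: (-1) + (-2)
= -3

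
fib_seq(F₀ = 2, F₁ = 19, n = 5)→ [2, 19, 21, 40, 61]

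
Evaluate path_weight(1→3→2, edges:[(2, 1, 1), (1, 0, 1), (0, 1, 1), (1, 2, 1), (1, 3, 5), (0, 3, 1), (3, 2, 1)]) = w(1→3)=5 + w(3→2)=1
= 6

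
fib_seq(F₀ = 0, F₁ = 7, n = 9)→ F_2 = F_1 + F_0 = 7
F_3 = F_2 + F_1 = 14
F_4 = F_3 + F_2 = 21
...
= [0, 7, 7, 14, 21, 35, 56, 91, 147]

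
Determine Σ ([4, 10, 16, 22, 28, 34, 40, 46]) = 4 + 10 + 16 + 22 + 28 + 34 + 40 + 46
= 200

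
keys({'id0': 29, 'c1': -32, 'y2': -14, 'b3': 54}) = ['id0', 'c1', 'y2', 'b3']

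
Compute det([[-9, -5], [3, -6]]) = 69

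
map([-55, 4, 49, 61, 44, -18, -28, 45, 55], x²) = (-55)²=3025, (4)²=16, (49)²=2401, (61)²=3721, (44)²=1936, (-18)²=324, (-28)²=784, (45)²=2025, (55)²=3025
= [3025, 16, 2401, 3721, 1936, 324, 784, 2025, 3025]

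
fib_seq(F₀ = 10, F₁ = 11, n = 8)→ [10, 11, 21, 32, 53, 85, 138, 223]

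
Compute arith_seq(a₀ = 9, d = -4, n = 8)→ [9, 5, 1, -3, -7, -11, -15, -19]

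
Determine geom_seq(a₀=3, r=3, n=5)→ [3, 9, 27, 81, 243]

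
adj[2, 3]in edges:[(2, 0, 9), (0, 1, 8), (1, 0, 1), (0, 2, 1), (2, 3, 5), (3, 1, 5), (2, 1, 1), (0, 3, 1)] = 5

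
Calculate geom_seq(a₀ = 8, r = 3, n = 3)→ [8, 24, 72]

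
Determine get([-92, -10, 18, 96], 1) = -10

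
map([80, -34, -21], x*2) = [160, -68, -42]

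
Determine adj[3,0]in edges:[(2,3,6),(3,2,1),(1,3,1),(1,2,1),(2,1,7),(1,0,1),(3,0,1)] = 1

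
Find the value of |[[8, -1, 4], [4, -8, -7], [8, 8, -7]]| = 1308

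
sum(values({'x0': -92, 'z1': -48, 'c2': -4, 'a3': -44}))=-188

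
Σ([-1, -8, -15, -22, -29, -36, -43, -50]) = -204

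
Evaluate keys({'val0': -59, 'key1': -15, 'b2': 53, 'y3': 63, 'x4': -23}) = ['val0', 'key1', 'b2', 'y3', 'x4']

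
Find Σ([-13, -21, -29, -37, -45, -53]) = (-13) + (-21) + (-29) + (-37) + (-45) + (-53)
= -198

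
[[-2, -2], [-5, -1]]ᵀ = [[-2, -5], [-2, -1]]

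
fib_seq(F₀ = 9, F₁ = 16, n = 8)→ [9, 16, 25, 41, 66, 107, 173, 280]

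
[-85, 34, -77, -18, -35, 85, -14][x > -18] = [34, 85, -14]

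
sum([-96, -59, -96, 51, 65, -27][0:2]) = slice → [-96, -59]
(-96) + (-59)
= -155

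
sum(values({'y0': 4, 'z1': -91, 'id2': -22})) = 4 + (-91) + (-22)
= -109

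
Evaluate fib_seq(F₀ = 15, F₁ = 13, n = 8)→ F_2 = F_1 + F_0 = 28
F_3 = F_2 + F_1 = 41
F_4 = F_3 + F_2 = 69
...
= [15, 13, 28, 41, 69, 110, 179, 289]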